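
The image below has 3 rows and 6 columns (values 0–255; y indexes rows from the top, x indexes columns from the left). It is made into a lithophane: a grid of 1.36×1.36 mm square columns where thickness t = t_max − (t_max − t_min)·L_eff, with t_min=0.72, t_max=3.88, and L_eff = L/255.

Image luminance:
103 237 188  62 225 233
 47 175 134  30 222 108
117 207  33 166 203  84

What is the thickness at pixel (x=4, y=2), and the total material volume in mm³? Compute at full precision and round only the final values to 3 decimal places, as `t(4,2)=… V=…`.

span = t_max - t_min = 3.88 - 0.72 = 3.160
L(4,2) = 203, L_eff = 203/255 = 0.796078
t(4,2) = 3.88 - 3.160·0.796078 = 1.364
Σt over all 3·6 pixels = 80628/2125 ≈ 37.9425882
V = pitch²·Σt = 1.36²·80628/2125 = 70.179

t(4,2)=1.364 V=70.179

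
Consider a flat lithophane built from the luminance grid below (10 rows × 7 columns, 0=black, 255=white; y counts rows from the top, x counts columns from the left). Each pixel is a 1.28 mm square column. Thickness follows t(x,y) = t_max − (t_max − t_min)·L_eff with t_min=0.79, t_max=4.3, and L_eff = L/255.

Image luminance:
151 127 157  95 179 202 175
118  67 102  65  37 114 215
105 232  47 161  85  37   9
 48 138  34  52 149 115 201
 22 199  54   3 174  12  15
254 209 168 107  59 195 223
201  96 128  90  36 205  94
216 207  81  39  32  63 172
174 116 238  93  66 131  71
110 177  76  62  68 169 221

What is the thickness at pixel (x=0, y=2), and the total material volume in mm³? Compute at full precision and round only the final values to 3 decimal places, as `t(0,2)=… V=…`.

t(0,2)=2.855 V=305.006

span = t_max - t_min = 4.3 - 0.79 = 3.510
L(0,2) = 105, L_eff = 105/255 = 0.411765
t(0,2) = 4.3 - 3.510·0.411765 = 2.855
Σt over all 10·7 pixels = 1582369/8500 ≈ 186.1610588
V = pitch²·Σt = 1.28²·1582369/8500 = 305.006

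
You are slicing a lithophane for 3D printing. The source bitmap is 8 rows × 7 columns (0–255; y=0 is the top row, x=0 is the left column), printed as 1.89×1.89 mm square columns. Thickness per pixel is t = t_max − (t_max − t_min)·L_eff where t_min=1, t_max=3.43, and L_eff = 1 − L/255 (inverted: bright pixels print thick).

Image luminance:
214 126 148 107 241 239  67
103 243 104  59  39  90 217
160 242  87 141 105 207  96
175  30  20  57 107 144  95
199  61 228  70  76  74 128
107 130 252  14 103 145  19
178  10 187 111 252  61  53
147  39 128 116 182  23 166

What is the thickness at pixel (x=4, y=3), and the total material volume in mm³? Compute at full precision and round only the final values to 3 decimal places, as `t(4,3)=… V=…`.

span = t_max - t_min = 3.43 - 1 = 2.430
L(4,3) = 107, L_eff = 1 - 107/255 = 0.580392 (inverted)
t(4,3) = 3.43 - 2.430·0.580392 = 2.020
Σt over all 8·7 pixels = 518341/4250 ≈ 121.9625882
V = pitch²·Σt = 1.89²·518341/4250 = 435.663

t(4,3)=2.020 V=435.663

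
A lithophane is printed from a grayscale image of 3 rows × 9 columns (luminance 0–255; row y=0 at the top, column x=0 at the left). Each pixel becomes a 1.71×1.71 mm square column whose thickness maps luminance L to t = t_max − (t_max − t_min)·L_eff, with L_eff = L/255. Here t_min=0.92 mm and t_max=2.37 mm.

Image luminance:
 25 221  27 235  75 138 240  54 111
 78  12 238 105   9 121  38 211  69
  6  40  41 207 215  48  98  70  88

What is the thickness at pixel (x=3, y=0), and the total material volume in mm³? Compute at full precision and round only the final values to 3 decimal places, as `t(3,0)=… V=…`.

t(3,0)=1.034 V=140.224

span = t_max - t_min = 2.37 - 0.92 = 1.450
L(3,0) = 235, L_eff = 235/255 = 0.921569
t(3,0) = 2.37 - 1.450·0.921569 = 1.034
Σt over all 3·9 pixels = 81523/1700 ≈ 47.9547059
V = pitch²·Σt = 1.71²·81523/1700 = 140.224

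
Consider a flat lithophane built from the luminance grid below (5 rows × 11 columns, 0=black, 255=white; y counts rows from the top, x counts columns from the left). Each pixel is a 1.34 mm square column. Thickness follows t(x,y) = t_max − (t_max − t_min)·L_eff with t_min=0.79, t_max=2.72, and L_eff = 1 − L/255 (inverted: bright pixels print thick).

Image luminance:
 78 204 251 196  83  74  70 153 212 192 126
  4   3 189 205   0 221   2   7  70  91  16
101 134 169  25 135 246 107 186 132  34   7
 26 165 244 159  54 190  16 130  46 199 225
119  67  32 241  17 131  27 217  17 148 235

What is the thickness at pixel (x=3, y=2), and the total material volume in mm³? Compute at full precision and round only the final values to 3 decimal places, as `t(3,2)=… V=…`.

span = t_max - t_min = 2.72 - 0.79 = 1.930
L(3,2) = 25, L_eff = 1 - 25/255 = 0.901961 (inverted)
t(3,2) = 2.72 - 1.930·0.901961 = 0.979
Σt over all 5·11 pixels = 2348579/25500 ≈ 92.1011373
V = pitch²·Σt = 1.34²·2348579/25500 = 165.377

t(3,2)=0.979 V=165.377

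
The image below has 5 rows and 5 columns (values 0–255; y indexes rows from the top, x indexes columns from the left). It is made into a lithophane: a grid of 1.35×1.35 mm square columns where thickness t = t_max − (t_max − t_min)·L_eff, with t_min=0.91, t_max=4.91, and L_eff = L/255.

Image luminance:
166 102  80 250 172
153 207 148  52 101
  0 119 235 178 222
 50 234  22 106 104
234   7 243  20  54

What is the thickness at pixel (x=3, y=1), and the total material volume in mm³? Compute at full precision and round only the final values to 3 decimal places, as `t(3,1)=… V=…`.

t(3,1)=4.094 V=130.543

span = t_max - t_min = 4.91 - 0.91 = 4.000
L(3,1) = 52, L_eff = 52/255 = 0.203922
t(3,1) = 4.91 - 4.000·0.203922 = 4.094
Σt over all 5·5 pixels = 73061/1020 ≈ 71.6284314
V = pitch²·Σt = 1.35²·73061/1020 = 130.543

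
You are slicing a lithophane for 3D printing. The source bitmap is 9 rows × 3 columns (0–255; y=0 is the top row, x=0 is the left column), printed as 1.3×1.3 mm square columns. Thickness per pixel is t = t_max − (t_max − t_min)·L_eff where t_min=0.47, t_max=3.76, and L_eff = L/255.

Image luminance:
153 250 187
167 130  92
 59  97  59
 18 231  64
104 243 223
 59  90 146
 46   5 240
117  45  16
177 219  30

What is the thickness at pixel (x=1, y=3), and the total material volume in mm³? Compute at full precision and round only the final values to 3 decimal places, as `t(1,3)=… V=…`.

t(1,3)=0.780 V=100.334

span = t_max - t_min = 3.76 - 0.47 = 3.290
L(1,3) = 231, L_eff = 231/255 = 0.905882
t(1,3) = 3.76 - 3.290·0.905882 = 0.780
Σt over all 9·3 pixels = 504639/8500 ≈ 59.3692941
V = pitch²·Σt = 1.3²·504639/8500 = 100.334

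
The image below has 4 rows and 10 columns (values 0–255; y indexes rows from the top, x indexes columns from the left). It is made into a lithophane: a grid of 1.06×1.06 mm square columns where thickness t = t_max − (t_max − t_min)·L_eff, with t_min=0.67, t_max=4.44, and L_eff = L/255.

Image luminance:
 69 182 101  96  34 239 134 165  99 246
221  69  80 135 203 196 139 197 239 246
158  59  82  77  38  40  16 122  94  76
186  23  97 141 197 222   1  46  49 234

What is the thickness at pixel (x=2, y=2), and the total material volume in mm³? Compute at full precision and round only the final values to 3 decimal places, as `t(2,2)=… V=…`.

span = t_max - t_min = 4.44 - 0.67 = 3.770
L(2,2) = 82, L_eff = 82/255 = 0.321569
t(2,2) = 4.44 - 3.770·0.321569 = 3.228
Σt over all 4·10 pixels = 656426/6375 ≈ 102.9687843
V = pitch²·Σt = 1.06²·656426/6375 = 115.696

t(2,2)=3.228 V=115.696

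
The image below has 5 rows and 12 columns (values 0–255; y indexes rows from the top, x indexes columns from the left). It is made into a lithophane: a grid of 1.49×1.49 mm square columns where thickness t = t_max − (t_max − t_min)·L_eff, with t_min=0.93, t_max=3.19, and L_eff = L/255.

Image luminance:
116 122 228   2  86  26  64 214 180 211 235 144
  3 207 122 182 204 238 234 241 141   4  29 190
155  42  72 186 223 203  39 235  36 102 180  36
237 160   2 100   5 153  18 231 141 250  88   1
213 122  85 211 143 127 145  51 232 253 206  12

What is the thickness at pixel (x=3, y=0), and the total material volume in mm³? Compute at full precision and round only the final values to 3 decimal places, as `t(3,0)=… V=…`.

span = t_max - t_min = 3.19 - 0.93 = 2.260
L(3,0) = 2, L_eff = 2/255 = 0.007843
t(3,0) = 3.19 - 2.260·0.007843 = 3.172
Σt over all 5·12 pixels = 253836/2125 ≈ 119.4522353
V = pitch²·Σt = 1.49²·253836/2125 = 265.196

t(3,0)=3.172 V=265.196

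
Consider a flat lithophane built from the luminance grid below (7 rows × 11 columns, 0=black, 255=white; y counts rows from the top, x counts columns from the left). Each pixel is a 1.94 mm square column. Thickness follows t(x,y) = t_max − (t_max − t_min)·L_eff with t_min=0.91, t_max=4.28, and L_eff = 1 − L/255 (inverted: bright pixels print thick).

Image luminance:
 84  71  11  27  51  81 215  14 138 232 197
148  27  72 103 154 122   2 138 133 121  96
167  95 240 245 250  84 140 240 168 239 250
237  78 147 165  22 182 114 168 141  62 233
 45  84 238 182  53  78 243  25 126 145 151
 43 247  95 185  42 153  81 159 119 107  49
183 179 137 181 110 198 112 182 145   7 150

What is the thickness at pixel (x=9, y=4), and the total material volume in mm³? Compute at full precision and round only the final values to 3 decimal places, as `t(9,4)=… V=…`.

t(9,4)=2.826 V=767.965

span = t_max - t_min = 4.28 - 0.91 = 3.370
L(9,4) = 145, L_eff = 1 - 145/255 = 0.431373 (inverted)
t(9,4) = 4.28 - 3.370·0.431373 = 2.826
Σt over all 7·11 pixels = 5203291/25500 ≈ 204.0506275
V = pitch²·Σt = 1.94²·5203291/25500 = 767.965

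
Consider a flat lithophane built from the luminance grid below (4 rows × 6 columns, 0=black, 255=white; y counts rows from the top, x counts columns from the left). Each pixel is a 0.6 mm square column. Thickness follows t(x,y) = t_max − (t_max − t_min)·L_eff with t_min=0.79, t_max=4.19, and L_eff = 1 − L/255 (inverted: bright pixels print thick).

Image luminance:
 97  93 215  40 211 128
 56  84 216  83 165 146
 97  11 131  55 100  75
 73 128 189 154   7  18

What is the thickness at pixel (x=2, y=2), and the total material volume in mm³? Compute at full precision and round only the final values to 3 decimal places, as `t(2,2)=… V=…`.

span = t_max - t_min = 4.19 - 0.79 = 3.400
L(2,2) = 131, L_eff = 1 - 131/255 = 0.486275 (inverted)
t(2,2) = 4.19 - 3.400·0.486275 = 2.537
Σt over all 4·6 pixels = 3994/75 ≈ 53.2533333
V = pitch²·Σt = 0.6²·3994/75 = 19.171

t(2,2)=2.537 V=19.171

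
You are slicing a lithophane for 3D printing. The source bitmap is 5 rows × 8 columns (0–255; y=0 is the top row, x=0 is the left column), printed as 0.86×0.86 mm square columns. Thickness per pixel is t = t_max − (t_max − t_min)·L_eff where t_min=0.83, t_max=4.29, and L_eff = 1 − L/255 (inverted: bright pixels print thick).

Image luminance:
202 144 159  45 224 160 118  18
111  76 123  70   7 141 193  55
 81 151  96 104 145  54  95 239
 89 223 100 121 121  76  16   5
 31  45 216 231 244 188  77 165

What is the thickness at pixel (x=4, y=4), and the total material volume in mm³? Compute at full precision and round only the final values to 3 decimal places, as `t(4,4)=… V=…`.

span = t_max - t_min = 4.29 - 0.83 = 3.460
L(4,4) = 244, L_eff = 1 - 244/255 = 0.043137 (inverted)
t(4,4) = 4.29 - 3.460·0.043137 = 4.141
Σt over all 5·8 pixels = 1246607/12750 ≈ 97.7730980
V = pitch²·Σt = 0.86²·1246607/12750 = 72.313

t(4,4)=4.141 V=72.313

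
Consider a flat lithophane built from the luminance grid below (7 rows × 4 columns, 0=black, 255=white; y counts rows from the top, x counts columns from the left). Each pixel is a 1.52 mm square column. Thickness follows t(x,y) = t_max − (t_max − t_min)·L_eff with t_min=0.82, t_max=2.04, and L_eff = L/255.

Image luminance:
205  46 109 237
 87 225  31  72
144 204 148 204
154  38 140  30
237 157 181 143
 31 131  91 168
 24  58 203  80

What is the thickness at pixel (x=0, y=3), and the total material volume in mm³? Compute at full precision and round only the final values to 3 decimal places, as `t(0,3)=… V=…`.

span = t_max - t_min = 2.04 - 0.82 = 1.220
L(0,3) = 154, L_eff = 154/255 = 0.603922
t(0,3) = 2.04 - 1.220·0.603922 = 1.303
Σt over all 7·4 pixels = 255011/6375 ≈ 40.0017255
V = pitch²·Σt = 1.52²·255011/6375 = 92.420

t(0,3)=1.303 V=92.420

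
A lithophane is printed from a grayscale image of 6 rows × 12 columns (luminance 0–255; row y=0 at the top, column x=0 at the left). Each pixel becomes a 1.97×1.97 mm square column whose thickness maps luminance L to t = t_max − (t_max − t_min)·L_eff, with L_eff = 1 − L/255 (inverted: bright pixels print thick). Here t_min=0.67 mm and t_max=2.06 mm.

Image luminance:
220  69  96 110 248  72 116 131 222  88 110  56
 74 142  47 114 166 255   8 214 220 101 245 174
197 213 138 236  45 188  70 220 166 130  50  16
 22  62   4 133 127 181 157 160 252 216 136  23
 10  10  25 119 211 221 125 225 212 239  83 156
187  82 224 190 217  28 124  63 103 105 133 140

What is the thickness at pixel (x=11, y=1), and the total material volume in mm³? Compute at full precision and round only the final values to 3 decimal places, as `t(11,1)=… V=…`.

t(11,1)=1.618 V=391.823

span = t_max - t_min = 2.06 - 0.67 = 1.390
L(11,1) = 174, L_eff = 1 - 174/255 = 0.317647 (inverted)
t(11,1) = 2.06 - 1.390·0.317647 = 1.618
Σt over all 6·12 pixels = 214544/2125 ≈ 100.9618824
V = pitch²·Σt = 1.97²·214544/2125 = 391.823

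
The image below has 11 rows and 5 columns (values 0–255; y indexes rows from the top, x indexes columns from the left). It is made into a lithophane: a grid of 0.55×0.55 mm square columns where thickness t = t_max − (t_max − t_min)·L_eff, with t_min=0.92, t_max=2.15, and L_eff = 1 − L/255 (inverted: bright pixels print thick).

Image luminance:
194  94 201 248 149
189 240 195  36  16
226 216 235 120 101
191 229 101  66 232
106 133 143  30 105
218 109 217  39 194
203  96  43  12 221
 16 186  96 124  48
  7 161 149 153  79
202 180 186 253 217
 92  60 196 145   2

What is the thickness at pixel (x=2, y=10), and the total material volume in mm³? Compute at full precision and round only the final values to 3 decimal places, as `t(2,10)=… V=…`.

t(2,10)=1.865 V=26.542

span = t_max - t_min = 2.15 - 0.92 = 1.230
L(2,10) = 196, L_eff = 1 - 196/255 = 0.231373 (inverted)
t(2,10) = 2.15 - 1.230·0.231373 = 1.865
Σt over all 11·5 pixels = 7458/85 ≈ 87.7411765
V = pitch²·Σt = 0.55²·7458/85 = 26.542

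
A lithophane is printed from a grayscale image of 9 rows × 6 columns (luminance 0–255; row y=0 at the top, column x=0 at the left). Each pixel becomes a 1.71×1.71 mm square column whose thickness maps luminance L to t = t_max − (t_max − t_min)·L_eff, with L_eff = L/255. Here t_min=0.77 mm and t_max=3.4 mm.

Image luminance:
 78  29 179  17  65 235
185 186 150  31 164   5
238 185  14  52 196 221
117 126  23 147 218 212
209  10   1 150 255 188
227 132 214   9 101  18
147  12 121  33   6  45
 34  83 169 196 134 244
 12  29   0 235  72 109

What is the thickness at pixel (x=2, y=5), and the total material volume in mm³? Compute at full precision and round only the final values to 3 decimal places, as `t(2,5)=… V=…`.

t(2,5)=1.193 V=347.832

span = t_max - t_min = 3.4 - 0.77 = 2.630
L(2,5) = 214, L_eff = 214/255 = 0.839216
t(2,5) = 3.4 - 2.630·0.839216 = 1.193
Σt over all 9·6 pixels = 758329/6375 ≈ 118.9535686
V = pitch²·Σt = 1.71²·758329/6375 = 347.832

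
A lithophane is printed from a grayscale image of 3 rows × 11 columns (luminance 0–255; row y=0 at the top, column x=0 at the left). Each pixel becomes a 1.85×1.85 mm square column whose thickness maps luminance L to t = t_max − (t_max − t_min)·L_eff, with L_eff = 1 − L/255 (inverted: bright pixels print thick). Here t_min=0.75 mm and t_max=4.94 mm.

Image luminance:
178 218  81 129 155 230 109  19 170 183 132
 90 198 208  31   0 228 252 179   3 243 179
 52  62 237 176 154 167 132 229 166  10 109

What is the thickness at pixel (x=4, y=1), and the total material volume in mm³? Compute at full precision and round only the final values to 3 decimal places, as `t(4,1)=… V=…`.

span = t_max - t_min = 4.94 - 0.75 = 4.190
L(4,1) = 0, L_eff = 1 - 0/255 = 1.000000 (inverted)
t(4,1) = 4.94 - 4.190·1.000000 = 0.750
Σt over all 3·11 pixels = 38297/375 ≈ 102.1253333
V = pitch²·Σt = 1.85²·38297/375 = 349.524

t(4,1)=0.750 V=349.524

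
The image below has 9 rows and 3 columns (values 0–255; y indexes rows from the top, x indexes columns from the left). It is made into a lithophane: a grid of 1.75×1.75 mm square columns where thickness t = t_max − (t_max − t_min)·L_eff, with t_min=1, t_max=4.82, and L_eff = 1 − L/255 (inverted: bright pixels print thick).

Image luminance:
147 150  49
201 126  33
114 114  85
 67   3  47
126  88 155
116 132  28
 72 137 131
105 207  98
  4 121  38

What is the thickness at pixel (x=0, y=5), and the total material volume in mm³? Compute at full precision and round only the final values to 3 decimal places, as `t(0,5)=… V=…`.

span = t_max - t_min = 4.82 - 1 = 3.820
L(0,5) = 116, L_eff = 1 - 116/255 = 0.545098 (inverted)
t(0,5) = 4.82 - 3.820·0.545098 = 2.738
Σt over all 9·3 pixels = 143134/2125 ≈ 67.3571765
V = pitch²·Σt = 1.75²·143134/2125 = 206.281

t(0,5)=2.738 V=206.281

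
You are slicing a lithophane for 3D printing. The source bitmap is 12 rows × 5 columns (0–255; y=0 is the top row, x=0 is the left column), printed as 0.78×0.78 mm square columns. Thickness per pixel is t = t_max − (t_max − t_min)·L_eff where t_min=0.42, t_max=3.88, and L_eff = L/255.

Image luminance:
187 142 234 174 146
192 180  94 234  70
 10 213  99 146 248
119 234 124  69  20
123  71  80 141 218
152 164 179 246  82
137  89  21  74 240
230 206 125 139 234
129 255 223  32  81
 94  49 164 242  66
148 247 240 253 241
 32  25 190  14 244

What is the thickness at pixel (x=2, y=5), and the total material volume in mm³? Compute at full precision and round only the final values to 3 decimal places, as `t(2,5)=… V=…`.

span = t_max - t_min = 3.88 - 0.42 = 3.460
L(2,5) = 179, L_eff = 179/255 = 0.701961
t(2,5) = 3.88 - 3.460·0.701961 = 1.451
Σt over all 12·5 pixels = 287257/2550 ≈ 112.6498039
V = pitch²·Σt = 0.78²·287257/2550 = 68.536

t(2,5)=1.451 V=68.536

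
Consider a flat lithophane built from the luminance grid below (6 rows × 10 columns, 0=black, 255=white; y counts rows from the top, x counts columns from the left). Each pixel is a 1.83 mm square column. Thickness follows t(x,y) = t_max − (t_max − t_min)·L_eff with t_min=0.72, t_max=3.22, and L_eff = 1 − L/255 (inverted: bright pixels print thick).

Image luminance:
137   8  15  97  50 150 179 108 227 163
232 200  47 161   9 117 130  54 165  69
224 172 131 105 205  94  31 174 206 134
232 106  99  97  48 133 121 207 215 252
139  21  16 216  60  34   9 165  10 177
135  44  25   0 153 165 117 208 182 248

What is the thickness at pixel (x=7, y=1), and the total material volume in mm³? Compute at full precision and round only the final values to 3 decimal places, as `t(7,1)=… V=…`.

span = t_max - t_min = 3.22 - 0.72 = 2.500
L(7,1) = 54, L_eff = 1 - 54/255 = 0.788235 (inverted)
t(7,1) = 3.22 - 2.500·0.788235 = 1.249
Σt over all 6·10 pixels = 9862/85 ≈ 116.0235294
V = pitch²·Σt = 1.83²·9862/85 = 388.551

t(7,1)=1.249 V=388.551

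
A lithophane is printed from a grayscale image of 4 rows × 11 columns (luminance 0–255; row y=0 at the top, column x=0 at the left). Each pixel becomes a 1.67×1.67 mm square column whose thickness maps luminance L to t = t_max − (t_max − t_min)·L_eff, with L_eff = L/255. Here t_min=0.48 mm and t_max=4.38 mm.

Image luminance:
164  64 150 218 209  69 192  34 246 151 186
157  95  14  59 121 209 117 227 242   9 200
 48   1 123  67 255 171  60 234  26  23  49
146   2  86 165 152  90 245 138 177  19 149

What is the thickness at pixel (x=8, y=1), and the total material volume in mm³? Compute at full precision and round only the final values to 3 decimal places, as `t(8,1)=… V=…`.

t(8,1)=0.679 V=300.365

span = t_max - t_min = 4.38 - 0.48 = 3.900
L(8,1) = 242, L_eff = 242/255 = 0.949020
t(8,1) = 4.38 - 3.900·0.949020 = 0.679
Σt over all 4·11 pixels = 107.7
V = pitch²·Σt = 1.67²·107.7 = 300.365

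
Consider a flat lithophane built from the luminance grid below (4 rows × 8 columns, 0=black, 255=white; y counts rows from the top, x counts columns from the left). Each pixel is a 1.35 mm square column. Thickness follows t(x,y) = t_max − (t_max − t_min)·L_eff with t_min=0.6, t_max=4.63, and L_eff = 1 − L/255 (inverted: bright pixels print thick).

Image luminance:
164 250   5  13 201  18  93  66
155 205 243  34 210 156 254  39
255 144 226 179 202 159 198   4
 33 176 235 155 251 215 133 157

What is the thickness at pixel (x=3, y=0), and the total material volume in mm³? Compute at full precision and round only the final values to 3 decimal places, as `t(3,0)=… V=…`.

span = t_max - t_min = 4.63 - 0.6 = 4.030
L(3,0) = 13, L_eff = 1 - 13/255 = 0.949020 (inverted)
t(3,0) = 4.63 - 4.030·0.949020 = 0.805
Σt over all 4·8 pixels = 35813/375 ≈ 95.5013333
V = pitch²·Σt = 1.35²·35813/375 = 174.051

t(3,0)=0.805 V=174.051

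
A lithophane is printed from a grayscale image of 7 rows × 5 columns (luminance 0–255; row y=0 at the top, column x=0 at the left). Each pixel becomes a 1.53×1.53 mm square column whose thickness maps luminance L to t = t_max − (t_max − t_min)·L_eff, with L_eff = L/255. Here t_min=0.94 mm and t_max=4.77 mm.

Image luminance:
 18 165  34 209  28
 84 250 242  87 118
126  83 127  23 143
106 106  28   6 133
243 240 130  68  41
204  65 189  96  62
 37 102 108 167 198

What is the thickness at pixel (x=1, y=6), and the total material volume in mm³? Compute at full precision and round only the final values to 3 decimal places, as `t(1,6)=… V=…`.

t(1,6)=3.238 V=247.855

span = t_max - t_min = 4.77 - 0.94 = 3.830
L(1,6) = 102, L_eff = 102/255 = 0.400000
t(1,6) = 4.77 - 3.830·0.400000 = 3.238
Σt over all 7·5 pixels = 2699947/25500 ≈ 105.8802745
V = pitch²·Σt = 1.53²·2699947/25500 = 247.855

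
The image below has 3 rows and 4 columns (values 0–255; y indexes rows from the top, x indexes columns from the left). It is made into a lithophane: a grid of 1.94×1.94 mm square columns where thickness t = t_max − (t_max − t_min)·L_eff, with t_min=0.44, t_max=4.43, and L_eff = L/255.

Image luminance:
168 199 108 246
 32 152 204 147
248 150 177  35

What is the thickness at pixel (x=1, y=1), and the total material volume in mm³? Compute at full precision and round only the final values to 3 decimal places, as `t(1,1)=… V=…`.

span = t_max - t_min = 4.43 - 0.44 = 3.990
L(1,1) = 152, L_eff = 152/255 = 0.596078
t(1,1) = 4.43 - 3.990·0.596078 = 2.052
Σt over all 3·4 pixels = 101841/4250 ≈ 23.9625882
V = pitch²·Σt = 1.94²·101841/4250 = 90.186

t(1,1)=2.052 V=90.186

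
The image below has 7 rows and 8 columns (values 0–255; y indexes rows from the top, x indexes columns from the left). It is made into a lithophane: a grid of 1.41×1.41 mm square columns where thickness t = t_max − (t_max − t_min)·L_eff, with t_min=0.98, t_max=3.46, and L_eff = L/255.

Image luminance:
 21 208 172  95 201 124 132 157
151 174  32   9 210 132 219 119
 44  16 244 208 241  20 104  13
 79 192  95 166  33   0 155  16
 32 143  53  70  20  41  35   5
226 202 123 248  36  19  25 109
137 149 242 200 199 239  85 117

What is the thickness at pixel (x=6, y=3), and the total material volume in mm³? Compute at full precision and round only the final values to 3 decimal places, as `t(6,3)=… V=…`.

span = t_max - t_min = 3.46 - 0.98 = 2.480
L(6,3) = 155, L_eff = 155/255 = 0.607843
t(6,3) = 3.46 - 2.480·0.607843 = 1.953
Σt over all 7·8 pixels = 276642/2125 ≈ 130.1844706
V = pitch²·Σt = 1.41²·276642/2125 = 258.820

t(6,3)=1.953 V=258.820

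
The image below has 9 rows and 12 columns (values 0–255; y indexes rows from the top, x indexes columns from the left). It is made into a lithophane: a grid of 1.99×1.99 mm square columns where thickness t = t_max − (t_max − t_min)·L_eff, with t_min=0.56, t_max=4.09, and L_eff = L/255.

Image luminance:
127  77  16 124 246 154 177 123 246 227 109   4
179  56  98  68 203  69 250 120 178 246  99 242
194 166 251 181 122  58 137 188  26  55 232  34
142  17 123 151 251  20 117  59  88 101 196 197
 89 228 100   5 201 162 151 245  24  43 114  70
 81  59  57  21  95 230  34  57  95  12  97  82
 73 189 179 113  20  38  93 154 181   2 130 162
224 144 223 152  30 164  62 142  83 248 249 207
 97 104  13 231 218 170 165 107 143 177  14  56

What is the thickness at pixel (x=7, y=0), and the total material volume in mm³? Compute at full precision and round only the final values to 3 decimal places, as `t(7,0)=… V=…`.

span = t_max - t_min = 4.09 - 0.56 = 3.530
L(7,0) = 123, L_eff = 123/255 = 0.482353
t(7,0) = 4.09 - 3.530·0.482353 = 2.387
Σt over all 9·12 pixels = 2148117/8500 ≈ 252.7196471
V = pitch²·Σt = 1.99²·2148117/8500 = 1000.795

t(7,0)=2.387 V=1000.795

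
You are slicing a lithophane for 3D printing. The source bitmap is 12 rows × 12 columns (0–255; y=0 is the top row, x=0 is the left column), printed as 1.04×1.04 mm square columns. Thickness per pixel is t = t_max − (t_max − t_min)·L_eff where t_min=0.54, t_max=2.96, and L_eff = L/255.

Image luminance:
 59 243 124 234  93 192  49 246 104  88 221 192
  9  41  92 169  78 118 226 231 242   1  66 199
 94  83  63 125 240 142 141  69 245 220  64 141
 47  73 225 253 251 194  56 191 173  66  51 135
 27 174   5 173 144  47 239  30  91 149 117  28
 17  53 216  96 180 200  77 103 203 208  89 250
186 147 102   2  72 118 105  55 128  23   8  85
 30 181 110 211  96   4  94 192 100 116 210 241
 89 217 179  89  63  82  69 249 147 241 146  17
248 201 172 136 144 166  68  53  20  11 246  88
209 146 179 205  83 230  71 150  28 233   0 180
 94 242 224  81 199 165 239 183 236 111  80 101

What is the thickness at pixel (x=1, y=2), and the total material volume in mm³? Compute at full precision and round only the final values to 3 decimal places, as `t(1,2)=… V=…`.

t(1,2)=2.172 V=265.984

span = t_max - t_min = 2.96 - 0.54 = 2.420
L(1,2) = 83, L_eff = 83/255 = 0.325490
t(1,2) = 2.96 - 2.420·0.325490 = 2.172
Σt over all 12·12 pixels = 3135439/12750 ≈ 245.9167843
V = pitch²·Σt = 1.04²·3135439/12750 = 265.984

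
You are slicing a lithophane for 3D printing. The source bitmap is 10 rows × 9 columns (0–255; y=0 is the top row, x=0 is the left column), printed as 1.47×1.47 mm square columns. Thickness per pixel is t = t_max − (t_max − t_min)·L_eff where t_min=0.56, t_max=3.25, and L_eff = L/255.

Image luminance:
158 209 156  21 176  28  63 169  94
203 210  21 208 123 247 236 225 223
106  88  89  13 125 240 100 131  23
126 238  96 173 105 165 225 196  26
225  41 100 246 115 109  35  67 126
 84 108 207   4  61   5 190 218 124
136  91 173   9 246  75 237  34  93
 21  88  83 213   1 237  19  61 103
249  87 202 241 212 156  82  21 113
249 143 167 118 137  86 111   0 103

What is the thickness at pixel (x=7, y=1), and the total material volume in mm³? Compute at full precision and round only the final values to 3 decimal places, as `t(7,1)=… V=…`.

span = t_max - t_min = 3.25 - 0.56 = 2.690
L(7,1) = 225, L_eff = 225/255 = 0.882353
t(7,1) = 3.25 - 2.690·0.882353 = 0.876
Σt over all 10·9 pixels = 4366057/25500 ≈ 171.2179216
V = pitch²·Σt = 1.47²·4366057/25500 = 369.985

t(7,1)=0.876 V=369.985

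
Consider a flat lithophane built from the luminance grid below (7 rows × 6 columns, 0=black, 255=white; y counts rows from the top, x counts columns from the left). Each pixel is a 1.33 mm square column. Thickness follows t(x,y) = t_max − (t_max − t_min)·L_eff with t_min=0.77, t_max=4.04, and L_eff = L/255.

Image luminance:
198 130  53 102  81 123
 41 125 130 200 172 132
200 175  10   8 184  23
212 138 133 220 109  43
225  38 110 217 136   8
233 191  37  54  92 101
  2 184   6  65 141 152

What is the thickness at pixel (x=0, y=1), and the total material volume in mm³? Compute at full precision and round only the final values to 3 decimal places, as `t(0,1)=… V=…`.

t(0,1)=3.514 V=188.226

span = t_max - t_min = 4.04 - 0.77 = 3.270
L(0,1) = 41, L_eff = 41/255 = 0.160784
t(0,1) = 4.04 - 3.270·0.160784 = 3.514
Σt over all 7·6 pixels = 452237/4250 ≈ 106.4087059
V = pitch²·Σt = 1.33²·452237/4250 = 188.226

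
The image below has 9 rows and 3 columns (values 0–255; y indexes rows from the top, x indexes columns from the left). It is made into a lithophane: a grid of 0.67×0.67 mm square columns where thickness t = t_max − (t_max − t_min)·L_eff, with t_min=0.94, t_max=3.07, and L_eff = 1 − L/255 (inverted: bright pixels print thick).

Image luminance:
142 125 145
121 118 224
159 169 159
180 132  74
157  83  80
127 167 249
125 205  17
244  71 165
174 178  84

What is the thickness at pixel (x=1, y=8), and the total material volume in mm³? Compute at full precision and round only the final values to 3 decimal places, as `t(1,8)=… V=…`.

t(1,8)=2.427 V=25.919

span = t_max - t_min = 3.07 - 0.94 = 2.130
L(1,8) = 178, L_eff = 1 - 178/255 = 0.301961 (inverted)
t(1,8) = 3.07 - 2.130·0.301961 = 2.427
Σt over all 9·3 pixels = 122696/2125 ≈ 57.7392941
V = pitch²·Σt = 0.67²·122696/2125 = 25.919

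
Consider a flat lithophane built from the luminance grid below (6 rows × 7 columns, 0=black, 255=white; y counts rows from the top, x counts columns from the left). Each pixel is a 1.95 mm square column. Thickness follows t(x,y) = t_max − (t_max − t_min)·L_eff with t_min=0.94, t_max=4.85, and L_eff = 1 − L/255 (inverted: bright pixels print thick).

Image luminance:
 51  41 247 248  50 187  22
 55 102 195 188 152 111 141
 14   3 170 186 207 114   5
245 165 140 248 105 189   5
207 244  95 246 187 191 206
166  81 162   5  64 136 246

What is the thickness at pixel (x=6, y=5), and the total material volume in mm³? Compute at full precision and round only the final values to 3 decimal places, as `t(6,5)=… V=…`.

t(6,5)=4.712 V=489.574

span = t_max - t_min = 4.85 - 0.94 = 3.910
L(6,5) = 246, L_eff = 1 - 246/255 = 0.035294 (inverted)
t(6,5) = 4.85 - 3.910·0.035294 = 4.712
Σt over all 6·7 pixels = 96563/750 ≈ 128.7506667
V = pitch²·Σt = 1.95²·96563/750 = 489.574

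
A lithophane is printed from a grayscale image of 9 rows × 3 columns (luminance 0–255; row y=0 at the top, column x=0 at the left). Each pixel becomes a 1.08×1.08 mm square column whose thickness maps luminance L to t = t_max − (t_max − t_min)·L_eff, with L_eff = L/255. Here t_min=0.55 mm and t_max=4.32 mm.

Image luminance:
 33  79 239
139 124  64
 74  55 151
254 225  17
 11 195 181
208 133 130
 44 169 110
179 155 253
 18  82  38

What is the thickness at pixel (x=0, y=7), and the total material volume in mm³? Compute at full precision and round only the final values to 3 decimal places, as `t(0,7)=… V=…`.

span = t_max - t_min = 4.32 - 0.55 = 3.770
L(0,7) = 179, L_eff = 179/255 = 0.701961
t(0,7) = 4.32 - 3.770·0.701961 = 1.674
Σt over all 9·3 pixels = 5692/85 ≈ 66.9647059
V = pitch²·Σt = 1.08²·5692/85 = 78.108

t(0,7)=1.674 V=78.108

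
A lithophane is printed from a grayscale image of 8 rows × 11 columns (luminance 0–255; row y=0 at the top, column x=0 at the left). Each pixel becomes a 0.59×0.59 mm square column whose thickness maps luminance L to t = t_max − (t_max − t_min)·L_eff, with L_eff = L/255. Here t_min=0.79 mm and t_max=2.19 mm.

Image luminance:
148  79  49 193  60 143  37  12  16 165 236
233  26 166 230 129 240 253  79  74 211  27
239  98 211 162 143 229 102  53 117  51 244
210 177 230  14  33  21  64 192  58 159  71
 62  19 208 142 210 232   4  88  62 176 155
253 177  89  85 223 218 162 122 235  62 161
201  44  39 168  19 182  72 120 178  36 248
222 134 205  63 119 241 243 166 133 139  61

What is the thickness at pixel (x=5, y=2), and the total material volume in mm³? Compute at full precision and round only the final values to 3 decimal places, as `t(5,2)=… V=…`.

t(5,2)=0.933 V=44.416

span = t_max - t_min = 2.19 - 0.79 = 1.400
L(5,2) = 229, L_eff = 229/255 = 0.898039
t(5,2) = 2.19 - 1.400·0.898039 = 0.933
Σt over all 8·11 pixels = 54228/425 ≈ 127.5952941
V = pitch²·Σt = 0.59²·54228/425 = 44.416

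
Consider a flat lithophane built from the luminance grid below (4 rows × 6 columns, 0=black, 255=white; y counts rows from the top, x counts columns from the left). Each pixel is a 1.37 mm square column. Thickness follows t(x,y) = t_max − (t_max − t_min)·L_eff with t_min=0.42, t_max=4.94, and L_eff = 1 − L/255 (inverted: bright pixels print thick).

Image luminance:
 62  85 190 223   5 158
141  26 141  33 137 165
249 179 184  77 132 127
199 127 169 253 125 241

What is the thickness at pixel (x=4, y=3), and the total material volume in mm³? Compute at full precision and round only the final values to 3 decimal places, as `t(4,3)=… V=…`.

t(4,3)=2.636 V=132.965

span = t_max - t_min = 4.94 - 0.42 = 4.520
L(4,3) = 125, L_eff = 1 - 125/255 = 0.509804 (inverted)
t(4,3) = 4.94 - 4.520·0.509804 = 2.636
Σt over all 4·6 pixels = 451624/6375 ≈ 70.8429804
V = pitch²·Σt = 1.37²·451624/6375 = 132.965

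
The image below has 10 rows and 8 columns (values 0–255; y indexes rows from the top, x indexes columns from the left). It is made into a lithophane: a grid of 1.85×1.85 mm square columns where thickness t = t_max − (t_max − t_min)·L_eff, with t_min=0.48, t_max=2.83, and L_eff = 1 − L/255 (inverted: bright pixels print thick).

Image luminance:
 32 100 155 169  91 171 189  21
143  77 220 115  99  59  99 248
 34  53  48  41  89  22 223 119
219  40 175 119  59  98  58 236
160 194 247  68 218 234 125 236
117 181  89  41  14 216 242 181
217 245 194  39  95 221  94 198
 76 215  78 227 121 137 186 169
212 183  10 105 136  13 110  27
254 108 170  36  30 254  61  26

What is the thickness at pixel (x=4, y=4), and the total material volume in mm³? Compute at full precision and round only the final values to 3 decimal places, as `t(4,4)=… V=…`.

span = t_max - t_min = 2.83 - 0.48 = 2.350
L(4,4) = 218, L_eff = 1 - 218/255 = 0.145098 (inverted)
t(4,4) = 2.83 - 2.350·0.145098 = 2.489
Σt over all 10·8 pixels = 228699/1700 ≈ 134.5288235
V = pitch²·Σt = 1.85²·228699/1700 = 460.425

t(4,4)=2.489 V=460.425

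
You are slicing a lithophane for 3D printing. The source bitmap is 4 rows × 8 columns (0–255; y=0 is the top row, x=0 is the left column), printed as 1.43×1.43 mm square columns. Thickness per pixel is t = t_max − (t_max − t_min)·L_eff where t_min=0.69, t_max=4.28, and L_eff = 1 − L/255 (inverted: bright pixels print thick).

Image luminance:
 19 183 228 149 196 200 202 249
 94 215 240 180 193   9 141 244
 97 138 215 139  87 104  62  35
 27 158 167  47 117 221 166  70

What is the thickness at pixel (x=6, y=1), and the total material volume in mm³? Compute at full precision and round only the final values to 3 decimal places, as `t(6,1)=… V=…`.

span = t_max - t_min = 4.28 - 0.69 = 3.590
L(6,1) = 141, L_eff = 1 - 141/255 = 0.447059 (inverted)
t(6,1) = 4.28 - 3.590·0.447059 = 2.675
Σt over all 4·8 pixels = 552892/6375 ≈ 86.7281569
V = pitch²·Σt = 1.43²·552892/6375 = 177.350

t(6,1)=2.675 V=177.350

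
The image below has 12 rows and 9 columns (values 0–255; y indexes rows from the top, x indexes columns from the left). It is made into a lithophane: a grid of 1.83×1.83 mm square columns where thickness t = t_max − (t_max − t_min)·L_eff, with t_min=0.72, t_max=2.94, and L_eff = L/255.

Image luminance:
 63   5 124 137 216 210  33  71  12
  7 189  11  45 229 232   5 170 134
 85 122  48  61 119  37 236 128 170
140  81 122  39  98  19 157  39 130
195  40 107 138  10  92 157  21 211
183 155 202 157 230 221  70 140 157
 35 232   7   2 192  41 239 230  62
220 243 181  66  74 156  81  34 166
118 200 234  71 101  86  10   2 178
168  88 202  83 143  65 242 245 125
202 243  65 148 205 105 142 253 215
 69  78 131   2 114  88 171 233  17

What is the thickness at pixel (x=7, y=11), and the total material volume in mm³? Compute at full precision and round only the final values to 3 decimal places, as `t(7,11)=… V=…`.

span = t_max - t_min = 2.94 - 0.72 = 2.220
L(7,11) = 233, L_eff = 233/255 = 0.913725
t(7,11) = 2.94 - 2.220·0.913725 = 0.912
Σt over all 12·9 pixels = 856879/4250 ≈ 201.6185882
V = pitch²·Σt = 1.83²·856879/4250 = 675.200

t(7,11)=0.912 V=675.200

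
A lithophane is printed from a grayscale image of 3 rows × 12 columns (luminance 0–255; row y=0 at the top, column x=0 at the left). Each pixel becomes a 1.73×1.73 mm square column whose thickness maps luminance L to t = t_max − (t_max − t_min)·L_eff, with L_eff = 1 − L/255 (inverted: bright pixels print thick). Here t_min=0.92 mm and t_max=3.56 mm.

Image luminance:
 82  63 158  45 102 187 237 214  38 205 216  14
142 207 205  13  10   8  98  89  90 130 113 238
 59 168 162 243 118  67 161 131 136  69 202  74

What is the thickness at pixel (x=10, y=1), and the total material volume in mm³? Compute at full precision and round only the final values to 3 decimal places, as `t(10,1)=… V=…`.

span = t_max - t_min = 3.56 - 0.92 = 2.640
L(10,1) = 113, L_eff = 1 - 113/255 = 0.556863 (inverted)
t(10,1) = 3.56 - 2.640·0.556863 = 2.090
Σt over all 3·12 pixels = 169248/2125 ≈ 79.6461176
V = pitch²·Σt = 1.73²·169248/2125 = 238.373

t(10,1)=2.090 V=238.373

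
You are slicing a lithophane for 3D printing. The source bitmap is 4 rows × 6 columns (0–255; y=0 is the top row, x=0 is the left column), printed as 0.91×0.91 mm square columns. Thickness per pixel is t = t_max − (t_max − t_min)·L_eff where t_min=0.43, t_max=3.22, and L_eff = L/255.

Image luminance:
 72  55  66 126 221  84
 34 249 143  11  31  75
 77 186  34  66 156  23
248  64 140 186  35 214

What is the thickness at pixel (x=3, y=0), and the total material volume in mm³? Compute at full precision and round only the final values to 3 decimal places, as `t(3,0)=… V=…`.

t(3,0)=1.841 V=40.475

span = t_max - t_min = 3.22 - 0.43 = 2.790
L(3,0) = 126, L_eff = 126/255 = 0.494118
t(3,0) = 3.22 - 2.790·0.494118 = 1.841
Σt over all 4·6 pixels = 103863/2125 ≈ 48.8767059
V = pitch²·Σt = 0.91²·103863/2125 = 40.475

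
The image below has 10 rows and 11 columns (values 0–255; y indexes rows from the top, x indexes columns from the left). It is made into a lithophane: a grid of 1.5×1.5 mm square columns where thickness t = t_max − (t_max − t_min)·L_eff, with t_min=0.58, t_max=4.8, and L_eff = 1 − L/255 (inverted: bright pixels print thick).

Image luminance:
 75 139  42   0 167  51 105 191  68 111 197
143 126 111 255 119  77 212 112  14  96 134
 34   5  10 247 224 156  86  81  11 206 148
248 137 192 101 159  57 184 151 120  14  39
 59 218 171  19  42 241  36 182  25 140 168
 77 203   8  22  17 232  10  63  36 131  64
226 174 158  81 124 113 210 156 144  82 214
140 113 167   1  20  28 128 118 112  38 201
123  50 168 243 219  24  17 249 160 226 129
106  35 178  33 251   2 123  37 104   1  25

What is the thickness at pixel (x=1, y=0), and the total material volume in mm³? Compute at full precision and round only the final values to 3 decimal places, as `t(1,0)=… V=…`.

span = t_max - t_min = 4.8 - 0.58 = 4.220
L(1,0) = 139, L_eff = 1 - 139/255 = 0.454902 (inverted)
t(1,0) = 4.8 - 4.220·0.454902 = 2.880
Σt over all 10·11 pixels = 115524/425 ≈ 271.8211765
V = pitch²·Σt = 1.5²·115524/425 = 611.598

t(1,0)=2.880 V=611.598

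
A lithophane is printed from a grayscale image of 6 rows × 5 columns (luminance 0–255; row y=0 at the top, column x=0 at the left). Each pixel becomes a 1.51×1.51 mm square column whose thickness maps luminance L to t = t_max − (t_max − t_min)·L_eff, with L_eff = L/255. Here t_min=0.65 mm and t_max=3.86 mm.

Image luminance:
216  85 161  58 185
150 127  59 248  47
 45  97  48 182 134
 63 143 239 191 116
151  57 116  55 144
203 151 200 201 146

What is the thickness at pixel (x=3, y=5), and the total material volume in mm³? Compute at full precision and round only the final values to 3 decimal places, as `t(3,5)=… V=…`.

t(3,5)=1.330 V=148.709

span = t_max - t_min = 3.86 - 0.65 = 3.210
L(3,5) = 201, L_eff = 201/255 = 0.788235
t(3,5) = 3.86 - 3.210·0.788235 = 1.330
Σt over all 6·5 pixels = 277187/4250 ≈ 65.2204706
V = pitch²·Σt = 1.51²·277187/4250 = 148.709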